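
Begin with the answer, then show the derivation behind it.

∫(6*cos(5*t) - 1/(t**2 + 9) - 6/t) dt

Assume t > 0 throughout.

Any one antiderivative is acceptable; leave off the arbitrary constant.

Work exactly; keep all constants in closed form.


The answer is -6*log(t) + 6*sin(5*t)/5 - atan(t/3)/3.
Step 1. Rewrite: now ∫(-6/t) dt + ∫(-1/(t**2 + 9)) dt + ∫(6*cos(5*t)) dt.
Step 2. Evaluate the standard form: now -atan(t/3)/3 + ∫(-6/t) dt + ∫(6*cos(5*t)) dt.
Step 3. Evaluate the standard form [assuming t > 0]: now -6*log(t) - atan(t/3)/3 + ∫(6*cos(5*t)) dt.
Step 4. Evaluate the standard form: now -6*log(t) + 6*sin(5*t)/5 - atan(t/3)/3.
Answer: -6*log(t) + 6*sin(5*t)/5 - atan(t/3)/3.


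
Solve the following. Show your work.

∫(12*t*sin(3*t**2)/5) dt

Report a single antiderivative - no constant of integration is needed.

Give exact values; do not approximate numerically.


Step 1. Substitute u = t**2, turning ∫(12*t*sin(3*t**2)/5) dt into ∫(6*sin(3*u)/5) du: now ∫(6*sin(3*u)/5) du.
Step 2. Evaluate the standard form: now -2*cos(3*u)/5.
Step 3. Substitute back u = t**2: now -2*cos(3*t**2)/5.
Answer: -2*cos(3*t**2)/5.


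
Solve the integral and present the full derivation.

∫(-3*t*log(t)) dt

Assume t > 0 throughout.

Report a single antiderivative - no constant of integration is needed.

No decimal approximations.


Step 1. Integrate ∫(-3*t*log(t)) dt by parts with u = log(t), dv = (-3*t) dt, so v = -3*t**2/2 [assuming t > 0]: now -3*t**2*log(t)/2 + ∫(3*t/2) dt.
Step 2. Evaluate the standard form: now -3*t**2*log(t)/2 + 3*t**2/4.
Answer: -3*t**2*log(t)/2 + 3*t**2/4.


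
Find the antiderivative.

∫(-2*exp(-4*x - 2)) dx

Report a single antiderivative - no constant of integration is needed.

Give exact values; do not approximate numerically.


Answer: exp(-4*x - 2)/2.


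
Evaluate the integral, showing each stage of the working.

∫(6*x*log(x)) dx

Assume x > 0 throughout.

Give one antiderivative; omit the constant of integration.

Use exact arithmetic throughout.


Step 1. Integrate ∫(6*x*log(x)) dx by parts with u = log(x), dv = (6*x) dx, so v = 3*x**2 [assuming x > 0]: now 3*x**2*log(x) + ∫(-3*x) dx.
Step 2. Evaluate the standard form: now 3*x**2*log(x) - 3*x**2/2.
Answer: 3*x**2*log(x) - 3*x**2/2.


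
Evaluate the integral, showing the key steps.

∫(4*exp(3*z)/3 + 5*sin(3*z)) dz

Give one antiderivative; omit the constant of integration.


Step 1. Rewrite: now ∫(4*exp(3*z)/3) dz + ∫(5*sin(3*z)) dz.
Step 2. Evaluate the standard form: now -5*cos(3*z)/3 + ∫(4*exp(3*z)/3) dz.
Step 3. Evaluate the standard form: now 4*exp(3*z)/9 - 5*cos(3*z)/3.
Answer: 4*exp(3*z)/9 - 5*cos(3*z)/3.


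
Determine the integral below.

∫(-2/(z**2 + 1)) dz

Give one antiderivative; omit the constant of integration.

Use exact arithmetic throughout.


Answer: -2*atan(z).


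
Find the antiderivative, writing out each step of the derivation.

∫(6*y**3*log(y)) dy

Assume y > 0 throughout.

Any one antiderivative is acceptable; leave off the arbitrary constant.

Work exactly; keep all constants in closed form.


Step 1. Integrate ∫(6*y**3*log(y)) dy by parts with u = log(y), dv = (6*y**3) dy, so v = 3*y**4/2 [assuming y > 0]: now 3*y**4*log(y)/2 + ∫(-3*y**3/2) dy.
Step 2. Evaluate the standard form: now 3*y**4*log(y)/2 - 3*y**4/8.
Answer: 3*y**4*log(y)/2 - 3*y**4/8.


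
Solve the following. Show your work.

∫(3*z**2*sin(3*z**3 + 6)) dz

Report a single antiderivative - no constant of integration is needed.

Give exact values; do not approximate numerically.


Step 1. Substitute u = z**3 + 2, turning ∫(3*z**2*sin(3*z**3 + 6)) dz into ∫(sin(3*u)) du: now ∫(sin(3*u)) du.
Step 2. Evaluate the standard form: now -cos(3*u)/3.
Step 3. Substitute back u = z**3 + 2: now -cos(3*z**3 + 6)/3.
Answer: -cos(3*z**3 + 6)/3.


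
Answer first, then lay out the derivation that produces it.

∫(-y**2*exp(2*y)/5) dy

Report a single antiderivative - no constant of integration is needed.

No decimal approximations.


The answer is -y**2*exp(2*y)/10 + y*exp(2*y)/10 - exp(2*y)/20.
Step 1. Integrate ∫(-y**2*exp(2*y)/5) dy by parts with u = y**2, dv = (-exp(2*y)/5) dy, so v = -exp(2*y)/10: now -y**2*exp(2*y)/10 + ∫(y*exp(2*y)/5) dy.
Step 2. Integrate ∫(y*exp(2*y)/5) dy by parts with u = y, dv = (exp(2*y)/5) dy, so v = exp(2*y)/10: now -y**2*exp(2*y)/10 + y*exp(2*y)/10 + ∫(-exp(2*y)/10) dy.
Step 3. Evaluate the standard form: now -y**2*exp(2*y)/10 + y*exp(2*y)/10 - exp(2*y)/20.
Answer: -y**2*exp(2*y)/10 + y*exp(2*y)/10 - exp(2*y)/20.


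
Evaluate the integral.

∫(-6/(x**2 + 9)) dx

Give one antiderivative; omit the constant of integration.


Answer: -2*atan(x/3).


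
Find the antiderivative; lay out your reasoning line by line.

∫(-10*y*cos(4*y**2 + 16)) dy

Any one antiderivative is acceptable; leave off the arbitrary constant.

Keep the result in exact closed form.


Step 1. Substitute u = y**2 + 4, turning ∫(-10*y*cos(4*y**2 + 16)) dy into ∫(-5*cos(4*u)) du: now ∫(-5*cos(4*u)) du.
Step 2. Evaluate the standard form: now -5*sin(4*u)/4.
Step 3. Substitute back u = y**2 + 4: now -5*sin(4*y**2 + 16)/4.
Answer: -5*sin(4*y**2 + 16)/4.


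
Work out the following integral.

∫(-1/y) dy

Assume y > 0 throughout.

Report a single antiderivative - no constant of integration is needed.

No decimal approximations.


Answer: -log(y).


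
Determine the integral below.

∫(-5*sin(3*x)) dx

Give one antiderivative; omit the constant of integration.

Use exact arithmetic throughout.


Answer: 5*cos(3*x)/3.


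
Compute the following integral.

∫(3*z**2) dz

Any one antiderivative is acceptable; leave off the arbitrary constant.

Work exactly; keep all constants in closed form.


Answer: z**3.


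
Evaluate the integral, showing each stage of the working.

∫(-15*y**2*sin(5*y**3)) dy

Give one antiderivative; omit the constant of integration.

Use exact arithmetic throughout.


Step 1. Substitute u = y**3, turning ∫(-15*y**2*sin(5*y**3)) dy into ∫(-5*sin(5*u)) du: now ∫(-5*sin(5*u)) du.
Step 2. Evaluate the standard form: now cos(5*u).
Step 3. Substitute back u = y**3: now cos(5*y**3).
Answer: cos(5*y**3).


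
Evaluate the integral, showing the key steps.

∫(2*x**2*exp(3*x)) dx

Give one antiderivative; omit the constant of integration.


Step 1. Integrate ∫(2*x**2*exp(3*x)) dx by parts with u = x**2, dv = (2*exp(3*x)) dx, so v = 2*exp(3*x)/3: now 2*x**2*exp(3*x)/3 + ∫(-4*x*exp(3*x)/3) dx.
Step 2. Integrate ∫(-4*x*exp(3*x)/3) dx by parts with u = x, dv = (-4*exp(3*x)/3) dx, so v = -4*exp(3*x)/9: now 2*x**2*exp(3*x)/3 - 4*x*exp(3*x)/9 + ∫(4*exp(3*x)/9) dx.
Step 3. Evaluate the standard form: now 2*x**2*exp(3*x)/3 - 4*x*exp(3*x)/9 + 4*exp(3*x)/27.
Answer: 2*x**2*exp(3*x)/3 - 4*x*exp(3*x)/9 + 4*exp(3*x)/27.


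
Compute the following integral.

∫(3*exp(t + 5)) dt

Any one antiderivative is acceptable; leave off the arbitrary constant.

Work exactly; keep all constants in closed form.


Answer: 3*exp(t + 5).


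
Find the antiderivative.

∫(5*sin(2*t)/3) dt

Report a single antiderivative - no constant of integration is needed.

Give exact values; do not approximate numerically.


Answer: -5*cos(2*t)/6.


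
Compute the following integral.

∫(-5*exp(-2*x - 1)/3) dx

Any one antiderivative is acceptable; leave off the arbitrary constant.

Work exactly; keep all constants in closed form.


Answer: 5*exp(-2*x - 1)/6.


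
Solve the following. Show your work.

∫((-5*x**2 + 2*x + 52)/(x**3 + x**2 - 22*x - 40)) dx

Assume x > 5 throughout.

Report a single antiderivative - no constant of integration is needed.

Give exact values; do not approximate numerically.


Step 1. Decompose ∫((-5*x**2 + 2*x + 52)/(x**3 + x**2 - 22*x - 40)) dx by partial fractions, (-5*x**2 + 2*x + 52)/(x**3 + x**2 - 22*x - 40) = -2/(x + 4) - 2/(x + 2) - 1/(x - 5): now ∫(-1/(x - 5)) dx + ∫(-2/(x + 2)) dx + ∫(-2/(x + 4)) dx.
Step 2. Evaluate the standard form [assuming x > -2]: now -2*log(x + 2) + ∫(-1/(x - 5)) dx + ∫(-2/(x + 4)) dx.
Step 3. Evaluate the standard form [assuming x > -4]: now -2*log(x + 2) - 2*log(x + 4) + ∫(-1/(x - 5)) dx.
Step 4. Evaluate the standard form [assuming x > 5]: now -log(x - 5) - 2*log(x + 2) - 2*log(x + 4).
Answer: -log(x - 5) - 2*log(x + 2) - 2*log(x + 4).


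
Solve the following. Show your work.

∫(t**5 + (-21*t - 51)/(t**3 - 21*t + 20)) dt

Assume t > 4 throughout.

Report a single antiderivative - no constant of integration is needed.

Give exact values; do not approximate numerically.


Step 1. Rewrite: now ∫(t**5) dt + ∫((-21*t - 51)/(t**3 - 21*t + 20)) dt.
Step 2. Decompose ∫((-21*t - 51)/(t**3 - 21*t + 20)) dt by partial fractions, (-21*t - 51)/(t**3 - 21*t + 20) = 1/(t + 5) + 4/(t - 1) - 5/(t - 4): now ∫(t**5) dt + ∫(-5/(t - 4)) dt + ∫(4/(t - 1)) dt + ∫(1/(t + 5)) dt.
Step 3. Evaluate the standard form [assuming t > 4]: now -5*log(t - 4) + ∫(t**5) dt + ∫(4/(t - 1)) dt + ∫(1/(t + 5)) dt.
Step 4. Evaluate the standard form [assuming t > 1]: now -5*log(t - 4) + 4*log(t - 1) + ∫(t**5) dt + ∫(1/(t + 5)) dt.
Step 5. Evaluate the standard form [assuming t > -5]: now -5*log(t - 4) + 4*log(t - 1) + log(t + 5) + ∫(t**5) dt.
Step 6. Evaluate the standard form: now t**6/6 - 5*log(t - 4) + 4*log(t - 1) + log(t + 5).
Answer: t**6/6 - 5*log(t - 4) + 4*log(t - 1) + log(t + 5).


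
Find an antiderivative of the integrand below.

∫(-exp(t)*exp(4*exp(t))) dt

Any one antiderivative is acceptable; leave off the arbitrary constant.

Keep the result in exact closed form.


Answer: -exp(4*exp(t))/4.


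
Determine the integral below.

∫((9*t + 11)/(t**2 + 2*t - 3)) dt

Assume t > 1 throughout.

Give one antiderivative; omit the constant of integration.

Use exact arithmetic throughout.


Answer: 5*log(t - 1) + 4*log(t + 3).


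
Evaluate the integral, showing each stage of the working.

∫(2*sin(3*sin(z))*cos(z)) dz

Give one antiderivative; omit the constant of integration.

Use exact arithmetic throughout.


Step 1. Substitute u = sin(z), turning ∫(2*sin(3*sin(z))*cos(z)) dz into ∫(2*sin(3*u)) du: now ∫(2*sin(3*u)) du.
Step 2. Evaluate the standard form: now -2*cos(3*u)/3.
Step 3. Substitute back u = sin(z): now -2*cos(3*sin(z))/3.
Answer: -2*cos(3*sin(z))/3.


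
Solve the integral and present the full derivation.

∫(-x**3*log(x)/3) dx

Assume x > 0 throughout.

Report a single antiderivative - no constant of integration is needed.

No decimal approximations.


Step 1. Integrate ∫(-x**3*log(x)/3) dx by parts with u = log(x), dv = (-x**3/3) dx, so v = -x**4/12 [assuming x > 0]: now -x**4*log(x)/12 + ∫(x**3/12) dx.
Step 2. Evaluate the standard form: now -x**4*log(x)/12 + x**4/48.
Answer: -x**4*log(x)/12 + x**4/48.


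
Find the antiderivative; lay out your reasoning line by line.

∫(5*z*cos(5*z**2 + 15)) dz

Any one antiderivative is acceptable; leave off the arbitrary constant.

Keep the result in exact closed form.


Step 1. Substitute u = z**2 + 3, turning ∫(5*z*cos(5*z**2 + 15)) dz into ∫(5*cos(5*u)/2) du: now ∫(5*cos(5*u)/2) du.
Step 2. Evaluate the standard form: now sin(5*u)/2.
Step 3. Substitute back u = z**2 + 3: now sin(5*z**2 + 15)/2.
Answer: sin(5*z**2 + 15)/2.


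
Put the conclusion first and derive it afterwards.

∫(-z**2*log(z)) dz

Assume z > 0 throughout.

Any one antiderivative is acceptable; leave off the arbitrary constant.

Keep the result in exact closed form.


The answer is -z**3*log(z)/3 + z**3/9.
Step 1. Integrate ∫(-z**2*log(z)) dz by parts with u = log(z), dv = (-z**2) dz, so v = -z**3/3 [assuming z > 0]: now -z**3*log(z)/3 + ∫(z**2/3) dz.
Step 2. Evaluate the standard form: now -z**3*log(z)/3 + z**3/9.
Answer: -z**3*log(z)/3 + z**3/9.


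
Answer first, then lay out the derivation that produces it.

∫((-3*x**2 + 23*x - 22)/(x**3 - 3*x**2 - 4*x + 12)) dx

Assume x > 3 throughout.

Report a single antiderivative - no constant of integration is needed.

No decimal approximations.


The answer is 4*log(x - 3) - 3*log(x - 2) - 4*log(x + 2).
Step 1. Decompose ∫((-3*x**2 + 23*x - 22)/(x**3 - 3*x**2 - 4*x + 12)) dx by partial fractions, (-3*x**2 + 23*x - 22)/(x**3 - 3*x**2 - 4*x + 12) = -4/(x + 2) - 3/(x - 2) + 4/(x - 3): now ∫(4/(x - 3)) dx + ∫(-3/(x - 2)) dx + ∫(-4/(x + 2)) dx.
Step 2. Evaluate the standard form [assuming x > 3]: now 4*log(x - 3) + ∫(-3/(x - 2)) dx + ∫(-4/(x + 2)) dx.
Step 3. Evaluate the standard form [assuming x > 2]: now 4*log(x - 3) - 3*log(x - 2) + ∫(-4/(x + 2)) dx.
Step 4. Evaluate the standard form [assuming x > -2]: now 4*log(x - 3) - 3*log(x - 2) - 4*log(x + 2).
Answer: 4*log(x - 3) - 3*log(x - 2) - 4*log(x + 2).


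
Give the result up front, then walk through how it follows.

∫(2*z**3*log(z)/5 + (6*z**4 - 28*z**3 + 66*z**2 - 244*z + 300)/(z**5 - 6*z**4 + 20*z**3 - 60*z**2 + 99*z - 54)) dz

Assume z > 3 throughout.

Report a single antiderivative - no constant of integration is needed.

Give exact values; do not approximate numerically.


The answer is z**4*log(z)/10 - z**4/40 - 3*log(z - 3) + 4*log(z - 2) + 5*log(z - 1) + 4*atan(z/3)/3.
Step 1. Rewrite: now ∫(2*z**3*log(z)/5) dz + ∫((6*z**4 - 28*z**3 + 66*z**2 - 244*z + 300)/(z**5 - 6*z**4 + 20*z**3 - 60*z**2 + 99*z - 54)) dz.
Step 2. Integrate ∫(2*z**3*log(z)/5) dz by parts with u = log(z), dv = (2*z**3/5) dz, so v = z**4/10 [assuming z > 0]: now z**4*log(z)/10 + ∫(-z**3/10) dz + ∫((6*z**4 - 28*z**3 + 66*z**2 - 244*z + 300)/(z**5 - 6*z**4 + 20*z**3 - 60*z**2 + 99*z - 54)) dz.
Step 3. Evaluate the standard form: now z**4*log(z)/10 - z**4/40 + ∫((6*z**4 - 28*z**3 + 66*z**2 - 244*z + 300)/(z**5 - 6*z**4 + 20*z**3 - 60*z**2 + 99*z - 54)) dz.
Step 4. Decompose ∫((6*z**4 - 28*z**3 + 66*z**2 - 244*z + 300)/(z**5 - 6*z**4 + 20*z**3 - 60*z**2 + 99*z - 54)) dz by partial fractions, (6*z**4 - 28*z**3 + 66*z**2 - 244*z + 300)/(z**5 - 6*z**4 + 20*z**3 - 60*z**2 + 99*z - 54) = 4/(z**2 + 9) + 5/(z - 1) + 4/(z - 2) - 3/(z - 3): now z**4*log(z)/10 - z**4/40 + ∫(-3/(z - 3)) dz + ∫(4/(z - 2)) dz + ∫(5/(z - 1)) dz + ∫(4/(z**2 + 9)) dz.
Step 5. Evaluate the standard form [assuming z > 3]: now z**4*log(z)/10 - z**4/40 - 3*log(z - 3) + ∫(4/(z - 2)) dz + ∫(5/(z - 1)) dz + ∫(4/(z**2 + 9)) dz.
Step 6. Evaluate the standard form [assuming z > 2]: now z**4*log(z)/10 - z**4/40 - 3*log(z - 3) + 4*log(z - 2) + ∫(5/(z - 1)) dz + ∫(4/(z**2 + 9)) dz.
Step 7. Evaluate the standard form [assuming z > 1]: now z**4*log(z)/10 - z**4/40 - 3*log(z - 3) + 4*log(z - 2) + 5*log(z - 1) + ∫(4/(z**2 + 9)) dz.
Step 8. Evaluate the standard form: now z**4*log(z)/10 - z**4/40 - 3*log(z - 3) + 4*log(z - 2) + 5*log(z - 1) + 4*atan(z/3)/3.
Answer: z**4*log(z)/10 - z**4/40 - 3*log(z - 3) + 4*log(z - 2) + 5*log(z - 1) + 4*atan(z/3)/3.


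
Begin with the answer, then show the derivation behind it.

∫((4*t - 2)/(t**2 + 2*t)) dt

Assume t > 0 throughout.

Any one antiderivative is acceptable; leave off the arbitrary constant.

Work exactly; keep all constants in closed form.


The answer is -log(t) + 5*log(t + 2).
Step 1. Decompose ∫((4*t - 2)/(t**2 + 2*t)) dt by partial fractions, (4*t - 2)/(t**2 + 2*t) = 5/(t + 2) - 1/t: now ∫(-1/t) dt + ∫(5/(t + 2)) dt.
Step 2. Evaluate the standard form [assuming t > -2]: now 5*log(t + 2) + ∫(-1/t) dt.
Step 3. Evaluate the standard form [assuming t > 0]: now -log(t) + 5*log(t + 2).
Answer: -log(t) + 5*log(t + 2).


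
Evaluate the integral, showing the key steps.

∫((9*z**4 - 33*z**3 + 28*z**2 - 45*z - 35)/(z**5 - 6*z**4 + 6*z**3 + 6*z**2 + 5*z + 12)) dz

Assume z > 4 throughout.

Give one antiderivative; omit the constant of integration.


Step 1. Decompose ∫((9*z**4 - 33*z**3 + 28*z**2 - 45*z - 35)/(z**5 - 6*z**4 + 6*z**3 + 6*z**2 + 5*z + 12)) dz by partial fractions, (9*z**4 - 33*z**3 + 28*z**2 - 45*z - 35)/(z**5 - 6*z**4 + 6*z**3 + 6*z**2 + 5*z + 12) = -3/(z**2 + 1) + 2/(z + 1) + 2/(z - 3) + 5/(z - 4): now ∫(5/(z - 4)) dz + ∫(2/(z - 3)) dz + ∫(2/(z + 1)) dz + ∫(-3/(z**2 + 1)) dz.
Step 2. Evaluate the standard form [assuming z > 3]: now 2*log(z - 3) + ∫(5/(z - 4)) dz + ∫(2/(z + 1)) dz + ∫(-3/(z**2 + 1)) dz.
Step 3. Evaluate the standard form [assuming z > -1]: now 2*log(z - 3) + 2*log(z + 1) + ∫(5/(z - 4)) dz + ∫(-3/(z**2 + 1)) dz.
Step 4. Evaluate the standard form [assuming z > 4]: now 5*log(z - 4) + 2*log(z - 3) + 2*log(z + 1) + ∫(-3/(z**2 + 1)) dz.
Step 5. Evaluate the standard form: now 5*log(z - 4) + 2*log(z - 3) + 2*log(z + 1) - 3*atan(z).
Answer: 5*log(z - 4) + 2*log(z - 3) + 2*log(z + 1) - 3*atan(z).


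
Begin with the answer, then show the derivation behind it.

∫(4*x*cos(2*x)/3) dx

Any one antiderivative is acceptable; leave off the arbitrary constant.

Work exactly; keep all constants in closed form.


The answer is 2*x*sin(2*x)/3 + cos(2*x)/3.
Step 1. Integrate ∫(4*x*cos(2*x)/3) dx by parts with u = x, dv = (4*cos(2*x)/3) dx, so v = 2*sin(2*x)/3: now 2*x*sin(2*x)/3 + ∫(-2*sin(2*x)/3) dx.
Step 2. Evaluate the standard form: now 2*x*sin(2*x)/3 + cos(2*x)/3.
Answer: 2*x*sin(2*x)/3 + cos(2*x)/3.


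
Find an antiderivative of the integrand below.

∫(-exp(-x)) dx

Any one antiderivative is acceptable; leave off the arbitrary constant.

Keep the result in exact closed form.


Answer: exp(-x).


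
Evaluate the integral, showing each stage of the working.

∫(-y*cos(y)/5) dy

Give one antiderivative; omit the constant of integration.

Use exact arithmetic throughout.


Step 1. Integrate ∫(-y*cos(y)/5) dy by parts with u = y, dv = (-cos(y)/5) dy, so v = -sin(y)/5: now -y*sin(y)/5 + ∫(sin(y)/5) dy.
Step 2. Evaluate the standard form: now -y*sin(y)/5 - cos(y)/5.
Answer: -y*sin(y)/5 - cos(y)/5.


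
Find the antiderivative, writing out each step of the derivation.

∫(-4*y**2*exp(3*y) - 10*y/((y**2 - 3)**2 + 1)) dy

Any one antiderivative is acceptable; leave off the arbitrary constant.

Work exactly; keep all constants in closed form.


Step 1. Rewrite: now ∫(-10*y/((y**2 - 3)**2 + 1)) dy + ∫(-4*y**2*exp(3*y)) dy.
Step 2. Substitute u = y**2 - 3, turning ∫(-10*y/((y**2 - 3)**2 + 1)) dy into ∫(-5/(u**2 + 1)) du: now ∫(-4*y**2*exp(3*y)) dy + ∫(-5/(u**2 + 1)) du.
Step 3. Evaluate the standard form: now -5*atan(u) + ∫(-4*y**2*exp(3*y)) dy.
Step 4. Substitute back u = y**2 - 3: now -5*atan(y**2 - 3) + ∫(-4*y**2*exp(3*y)) dy.
Step 5. Integrate ∫(-4*y**2*exp(3*y)) dy by parts with u = y**2, dv = (-4*exp(3*y)) dy, so v = -4*exp(3*y)/3: now -4*y**2*exp(3*y)/3 - 5*atan(y**2 - 3) + ∫(8*y*exp(3*y)/3) dy.
Step 6. Integrate ∫(8*y*exp(3*y)/3) dy by parts with u = y, dv = (8*exp(3*y)/3) dy, so v = 8*exp(3*y)/9: now -4*y**2*exp(3*y)/3 + 8*y*exp(3*y)/9 - 5*atan(y**2 - 3) + ∫(-8*exp(3*y)/9) dy.
Step 7. Evaluate the standard form: now -4*y**2*exp(3*y)/3 + 8*y*exp(3*y)/9 - 8*exp(3*y)/27 - 5*atan(y**2 - 3).
Answer: -4*y**2*exp(3*y)/3 + 8*y*exp(3*y)/9 - 8*exp(3*y)/27 - 5*atan(y**2 - 3).


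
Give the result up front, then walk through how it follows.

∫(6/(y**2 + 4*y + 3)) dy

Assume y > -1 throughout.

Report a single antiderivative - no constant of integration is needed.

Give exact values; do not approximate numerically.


The answer is 3*log(y + 1) - 3*log(y + 3).
Step 1. Decompose ∫(6/(y**2 + 4*y + 3)) dy by partial fractions, 6/(y**2 + 4*y + 3) = -3/(y + 3) + 3/(y + 1): now ∫(3/(y + 1)) dy + ∫(-3/(y + 3)) dy.
Step 2. Evaluate the standard form [assuming y > -1]: now 3*log(y + 1) + ∫(-3/(y + 3)) dy.
Step 3. Evaluate the standard form [assuming y > -3]: now 3*log(y + 1) - 3*log(y + 3).
Answer: 3*log(y + 1) - 3*log(y + 3).


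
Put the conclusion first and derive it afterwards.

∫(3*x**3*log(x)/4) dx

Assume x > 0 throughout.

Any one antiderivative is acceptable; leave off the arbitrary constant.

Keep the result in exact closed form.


The answer is 3*x**4*log(x)/16 - 3*x**4/64.
Step 1. Integrate ∫(3*x**3*log(x)/4) dx by parts with u = log(x), dv = (3*x**3/4) dx, so v = 3*x**4/16 [assuming x > 0]: now 3*x**4*log(x)/16 + ∫(-3*x**3/16) dx.
Step 2. Evaluate the standard form: now 3*x**4*log(x)/16 - 3*x**4/64.
Answer: 3*x**4*log(x)/16 - 3*x**4/64.


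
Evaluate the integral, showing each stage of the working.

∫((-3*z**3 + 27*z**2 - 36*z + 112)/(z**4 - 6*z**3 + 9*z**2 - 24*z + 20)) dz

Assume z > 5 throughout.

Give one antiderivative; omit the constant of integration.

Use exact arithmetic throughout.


Step 1. Decompose ∫((-3*z**3 + 27*z**2 - 36*z + 112)/(z**4 - 6*z**3 + 9*z**2 - 24*z + 20)) dz by partial fractions, (-3*z**3 + 27*z**2 - 36*z + 112)/(z**4 - 6*z**3 + 9*z**2 - 24*z + 20) = 4/(z**2 + 4) - 5/(z - 1) + 2/(z - 5): now ∫(2/(z - 5)) dz + ∫(-5/(z - 1)) dz + ∫(4/(z**2 + 4)) dz.
Step 2. Evaluate the standard form [assuming z > 1]: now -5*log(z - 1) + ∫(2/(z - 5)) dz + ∫(4/(z**2 + 4)) dz.
Step 3. Evaluate the standard form [assuming z > 5]: now 2*log(z - 5) - 5*log(z - 1) + ∫(4/(z**2 + 4)) dz.
Step 4. Evaluate the standard form: now 2*log(z - 5) - 5*log(z - 1) + 2*atan(z/2).
Answer: 2*log(z - 5) - 5*log(z - 1) + 2*atan(z/2).


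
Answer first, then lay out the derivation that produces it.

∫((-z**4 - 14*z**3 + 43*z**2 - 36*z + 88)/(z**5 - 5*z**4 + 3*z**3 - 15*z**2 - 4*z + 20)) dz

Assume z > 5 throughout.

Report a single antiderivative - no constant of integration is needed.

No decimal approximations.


The answer is -2*log(z - 5) - 2*log(z - 1) + 3*log(z + 1) - 2*atan(z/2).
Step 1. Decompose ∫((-z**4 - 14*z**3 + 43*z**2 - 36*z + 88)/(z**5 - 5*z**4 + 3*z**3 - 15*z**2 - 4*z + 20)) dz by partial fractions, (-z**4 - 14*z**3 + 43*z**2 - 36*z + 88)/(z**5 - 5*z**4 + 3*z**3 - 15*z**2 - 4*z + 20) = -4/(z**2 + 4) + 3/(z + 1) - 2/(z - 1) - 2/(z - 5): now ∫(-2/(z - 5)) dz + ∫(-2/(z - 1)) dz + ∫(3/(z + 1)) dz + ∫(-4/(z**2 + 4)) dz.
Step 2. Evaluate the standard form [assuming z > -1]: now 3*log(z + 1) + ∫(-2/(z - 5)) dz + ∫(-2/(z - 1)) dz + ∫(-4/(z**2 + 4)) dz.
Step 3. Evaluate the standard form [assuming z > 1]: now -2*log(z - 1) + 3*log(z + 1) + ∫(-2/(z - 5)) dz + ∫(-4/(z**2 + 4)) dz.
Step 4. Evaluate the standard form [assuming z > 5]: now -2*log(z - 5) - 2*log(z - 1) + 3*log(z + 1) + ∫(-4/(z**2 + 4)) dz.
Step 5. Evaluate the standard form: now -2*log(z - 5) - 2*log(z - 1) + 3*log(z + 1) - 2*atan(z/2).
Answer: -2*log(z - 5) - 2*log(z - 1) + 3*log(z + 1) - 2*atan(z/2).


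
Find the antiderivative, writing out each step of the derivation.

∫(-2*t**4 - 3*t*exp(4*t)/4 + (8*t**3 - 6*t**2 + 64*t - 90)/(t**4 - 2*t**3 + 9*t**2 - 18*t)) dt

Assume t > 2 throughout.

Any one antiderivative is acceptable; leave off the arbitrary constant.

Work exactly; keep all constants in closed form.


Step 1. Rewrite: now ∫(-2*t**4) dt + ∫(-3*t*exp(4*t)/4) dt + ∫((8*t**3 - 6*t**2 + 64*t - 90)/(t**4 - 2*t**3 + 9*t**2 - 18*t)) dt.
Step 2. Evaluate the standard form: now -2*t**5/5 + ∫(-3*t*exp(4*t)/4) dt + ∫((8*t**3 - 6*t**2 + 64*t - 90)/(t**4 - 2*t**3 + 9*t**2 - 18*t)) dt.
Step 3. Decompose ∫((8*t**3 - 6*t**2 + 64*t - 90)/(t**4 - 2*t**3 + 9*t**2 - 18*t)) dt by partial fractions, (8*t**3 - 6*t**2 + 64*t - 90)/(t**4 - 2*t**3 + 9*t**2 - 18*t) = 4/(t**2 + 9) + 3/(t - 2) + 5/t: now -2*t**5/5 + ∫(5/t) dt + ∫(-3*t*exp(4*t)/4) dt + ∫(3/(t - 2)) dt + ∫(4/(t**2 + 9)) dt.
Step 4. Evaluate the standard form [assuming t > 0]: now -2*t**5/5 + 5*log(t) + ∫(-3*t*exp(4*t)/4) dt + ∫(3/(t - 2)) dt + ∫(4/(t**2 + 9)) dt.
Step 5. Evaluate the standard form [assuming t > 2]: now -2*t**5/5 + 5*log(t) + 3*log(t - 2) + ∫(-3*t*exp(4*t)/4) dt + ∫(4/(t**2 + 9)) dt.
Step 6. Evaluate the standard form: now -2*t**5/5 + 5*log(t) + 3*log(t - 2) + 4*atan(t/3)/3 + ∫(-3*t*exp(4*t)/4) dt.
Step 7. Integrate ∫(-3*t*exp(4*t)/4) dt by parts with u = t, dv = (-3*exp(4*t)/4) dt, so v = -3*exp(4*t)/16: now -2*t**5/5 - 3*t*exp(4*t)/16 + 5*log(t) + 3*log(t - 2) + 4*atan(t/3)/3 + ∫(3*exp(4*t)/16) dt.
Step 8. Evaluate the standard form: now -2*t**5/5 - 3*t*exp(4*t)/16 + 3*exp(4*t)/64 + 5*log(t) + 3*log(t - 2) + 4*atan(t/3)/3.
Answer: -2*t**5/5 - 3*t*exp(4*t)/16 + 3*exp(4*t)/64 + 5*log(t) + 3*log(t - 2) + 4*atan(t/3)/3.


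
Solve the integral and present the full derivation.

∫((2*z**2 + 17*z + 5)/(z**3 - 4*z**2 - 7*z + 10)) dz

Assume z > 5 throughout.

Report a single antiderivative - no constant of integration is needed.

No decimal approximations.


Step 1. Decompose ∫((2*z**2 + 17*z + 5)/(z**3 - 4*z**2 - 7*z + 10)) dz by partial fractions, (2*z**2 + 17*z + 5)/(z**3 - 4*z**2 - 7*z + 10) = -1/(z + 2) - 2/(z - 1) + 5/(z - 5): now ∫(5/(z - 5)) dz + ∫(-2/(z - 1)) dz + ∫(-1/(z + 2)) dz.
Step 2. Evaluate the standard form [assuming z > 5]: now 5*log(z - 5) + ∫(-2/(z - 1)) dz + ∫(-1/(z + 2)) dz.
Step 3. Evaluate the standard form [assuming z > 1]: now 5*log(z - 5) - 2*log(z - 1) + ∫(-1/(z + 2)) dz.
Step 4. Evaluate the standard form [assuming z > -2]: now 5*log(z - 5) - 2*log(z - 1) - log(z + 2).
Answer: 5*log(z - 5) - 2*log(z - 1) - log(z + 2).


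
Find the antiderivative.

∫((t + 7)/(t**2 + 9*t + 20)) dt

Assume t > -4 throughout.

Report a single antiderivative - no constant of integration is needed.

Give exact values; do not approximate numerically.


Answer: 3*log(t + 4) - 2*log(t + 5).


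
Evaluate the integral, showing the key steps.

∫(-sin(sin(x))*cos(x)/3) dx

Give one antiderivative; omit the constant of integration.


Step 1. Substitute u = sin(x), turning ∫(-sin(sin(x))*cos(x)/3) dx into ∫(-sin(u)/3) du: now ∫(-sin(u)/3) du.
Step 2. Evaluate the standard form: now cos(u)/3.
Step 3. Substitute back u = sin(x): now cos(sin(x))/3.
Answer: cos(sin(x))/3.


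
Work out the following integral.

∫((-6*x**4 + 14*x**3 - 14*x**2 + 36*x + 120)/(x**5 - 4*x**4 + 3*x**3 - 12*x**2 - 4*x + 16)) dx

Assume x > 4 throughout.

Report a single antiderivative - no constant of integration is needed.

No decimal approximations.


Answer: -2*log(x - 4) - 5*log(x - 1) + log(x + 1) + 2*atan(x/2).


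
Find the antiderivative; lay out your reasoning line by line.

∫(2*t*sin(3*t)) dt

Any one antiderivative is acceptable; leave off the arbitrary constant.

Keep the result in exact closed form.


Step 1. Integrate ∫(2*t*sin(3*t)) dt by parts with u = t, dv = (2*sin(3*t)) dt, so v = -2*cos(3*t)/3: now -2*t*cos(3*t)/3 + ∫(2*cos(3*t)/3) dt.
Step 2. Evaluate the standard form: now -2*t*cos(3*t)/3 + 2*sin(3*t)/9.
Answer: -2*t*cos(3*t)/3 + 2*sin(3*t)/9.


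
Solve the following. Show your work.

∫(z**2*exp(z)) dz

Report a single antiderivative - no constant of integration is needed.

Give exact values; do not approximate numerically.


Step 1. Integrate ∫(z**2*exp(z)) dz by parts with u = z**2, dv = (exp(z)) dz, so v = exp(z): now z**2*exp(z) + ∫(-2*z*exp(z)) dz.
Step 2. Integrate ∫(-2*z*exp(z)) dz by parts with u = z, dv = (-2*exp(z)) dz, so v = -2*exp(z): now z**2*exp(z) - 2*z*exp(z) + ∫(2*exp(z)) dz.
Step 3. Evaluate the standard form: now z**2*exp(z) - 2*z*exp(z) + 2*exp(z).
Answer: z**2*exp(z) - 2*z*exp(z) + 2*exp(z).


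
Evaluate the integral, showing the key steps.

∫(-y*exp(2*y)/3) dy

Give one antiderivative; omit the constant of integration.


Step 1. Integrate ∫(-y*exp(2*y)/3) dy by parts with u = y, dv = (-exp(2*y)/3) dy, so v = -exp(2*y)/6: now -y*exp(2*y)/6 + ∫(exp(2*y)/6) dy.
Step 2. Evaluate the standard form: now -y*exp(2*y)/6 + exp(2*y)/12.
Answer: -y*exp(2*y)/6 + exp(2*y)/12.


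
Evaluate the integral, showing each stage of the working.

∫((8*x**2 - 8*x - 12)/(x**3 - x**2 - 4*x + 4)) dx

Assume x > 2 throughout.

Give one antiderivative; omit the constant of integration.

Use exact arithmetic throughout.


Step 1. Decompose ∫((8*x**2 - 8*x - 12)/(x**3 - x**2 - 4*x + 4)) dx by partial fractions, (8*x**2 - 8*x - 12)/(x**3 - x**2 - 4*x + 4) = 3/(x + 2) + 4/(x - 1) + 1/(x - 2): now ∫(1/(x - 2)) dx + ∫(4/(x - 1)) dx + ∫(3/(x + 2)) dx.
Step 2. Evaluate the standard form [assuming x > -2]: now 3*log(x + 2) + ∫(1/(x - 2)) dx + ∫(4/(x - 1)) dx.
Step 3. Evaluate the standard form [assuming x > 1]: now 4*log(x - 1) + 3*log(x + 2) + ∫(1/(x - 2)) dx.
Step 4. Evaluate the standard form [assuming x > 2]: now log(x - 2) + 4*log(x - 1) + 3*log(x + 2).
Answer: log(x - 2) + 4*log(x - 1) + 3*log(x + 2).


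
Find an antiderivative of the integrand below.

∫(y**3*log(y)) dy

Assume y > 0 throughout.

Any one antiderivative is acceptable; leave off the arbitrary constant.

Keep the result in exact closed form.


Answer: y**4*log(y)/4 - y**4/16.


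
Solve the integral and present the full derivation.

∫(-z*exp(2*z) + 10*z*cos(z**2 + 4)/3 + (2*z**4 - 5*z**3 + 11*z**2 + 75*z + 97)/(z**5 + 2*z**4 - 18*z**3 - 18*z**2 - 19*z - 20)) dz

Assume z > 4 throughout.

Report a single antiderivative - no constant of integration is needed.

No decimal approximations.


Step 1. Rewrite: now ∫(-z*exp(2*z)) dz + ∫(10*z*cos(z**2 + 4)/3) dz + ∫((2*z**4 - 5*z**3 + 11*z**2 + 75*z + 97)/(z**5 + 2*z**4 - 18*z**3 - 18*z**2 - 19*z - 20)) dz.
Step 2. Decompose ∫((2*z**4 - 5*z**3 + 11*z**2 + 75*z + 97)/(z**5 + 2*z**4 - 18*z**3 - 18*z**2 - 19*z - 20)) dz by partial fractions, (2*z**4 - 5*z**3 + 11*z**2 + 75*z + 97)/(z**5 + 2*z**4 - 18*z**3 - 18*z**2 - 19*z - 20) = -4/(z**2 + 1) + 2/(z + 5) - 1/(z + 1) + 1/(z - 4): now ∫(-z*exp(2*z)) dz + ∫(10*z*cos(z**2 + 4)/3) dz + ∫(1/(z - 4)) dz + ∫(-1/(z + 1)) dz + ∫(2/(z + 5)) dz + ∫(-4/(z**2 + 1)) dz.
Step 3. Evaluate the standard form [assuming z > 4]: now log(z - 4) + ∫(-z*exp(2*z)) dz + ∫(10*z*cos(z**2 + 4)/3) dz + ∫(-1/(z + 1)) dz + ∫(2/(z + 5)) dz + ∫(-4/(z**2 + 1)) dz.
Step 4. Evaluate the standard form [assuming z > -5]: now log(z - 4) + 2*log(z + 5) + ∫(-z*exp(2*z)) dz + ∫(10*z*cos(z**2 + 4)/3) dz + ∫(-1/(z + 1)) dz + ∫(-4/(z**2 + 1)) dz.
Step 5. Evaluate the standard form [assuming z > -1]: now log(z - 4) - log(z + 1) + 2*log(z + 5) + ∫(-z*exp(2*z)) dz + ∫(10*z*cos(z**2 + 4)/3) dz + ∫(-4/(z**2 + 1)) dz.
Step 6. Evaluate the standard form: now log(z - 4) - log(z + 1) + 2*log(z + 5) - 4*atan(z) + ∫(-z*exp(2*z)) dz + ∫(10*z*cos(z**2 + 4)/3) dz.
Step 7. Integrate ∫(-z*exp(2*z)) dz by parts with u = z, dv = (-exp(2*z)) dz, so v = -exp(2*z)/2: now -z*exp(2*z)/2 + log(z - 4) - log(z + 1) + 2*log(z + 5) - 4*atan(z) + ∫(10*z*cos(z**2 + 4)/3) dz + ∫(exp(2*z)/2) dz.
Step 8. Evaluate the standard form: now -z*exp(2*z)/2 + exp(2*z)/4 + log(z - 4) - log(z + 1) + 2*log(z + 5) - 4*atan(z) + ∫(10*z*cos(z**2 + 4)/3) dz.
Step 9. Substitute u = z**2 + 4, turning ∫(10*z*cos(z**2 + 4)/3) dz into ∫(5*cos(u)/3) du: now -z*exp(2*z)/2 + exp(2*z)/4 + log(z - 4) - log(z + 1) + 2*log(z + 5) - 4*atan(z) + ∫(5*cos(u)/3) du.
Step 10. Evaluate the standard form: now -z*exp(2*z)/2 + exp(2*z)/4 + log(z - 4) - log(z + 1) + 2*log(z + 5) + 5*sin(u)/3 - 4*atan(z).
Step 11. Substitute back u = z**2 + 4: now -z*exp(2*z)/2 + exp(2*z)/4 + log(z - 4) - log(z + 1) + 2*log(z + 5) + 5*sin(z**2 + 4)/3 - 4*atan(z).
Answer: -z*exp(2*z)/2 + exp(2*z)/4 + log(z - 4) - log(z + 1) + 2*log(z + 5) + 5*sin(z**2 + 4)/3 - 4*atan(z).


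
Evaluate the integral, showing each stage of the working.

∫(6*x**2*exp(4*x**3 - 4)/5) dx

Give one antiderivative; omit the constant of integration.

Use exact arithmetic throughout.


Step 1. Substitute u = x**3 - 1, turning ∫(6*x**2*exp(4*x**3 - 4)/5) dx into ∫(2*exp(4*u)/5) du: now ∫(2*exp(4*u)/5) du.
Step 2. Evaluate the standard form: now exp(4*u)/10.
Step 3. Substitute back u = x**3 - 1: now exp(4*x**3 - 4)/10.
Answer: exp(4*x**3 - 4)/10.


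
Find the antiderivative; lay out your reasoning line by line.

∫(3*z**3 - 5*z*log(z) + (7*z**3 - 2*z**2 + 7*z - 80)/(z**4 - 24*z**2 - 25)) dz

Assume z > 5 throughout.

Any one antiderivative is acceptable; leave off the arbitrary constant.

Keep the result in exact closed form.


Step 1. Rewrite: now ∫(3*z**3) dz + ∫(-5*z*log(z)) dz + ∫((7*z**3 - 2*z**2 + 7*z - 80)/(z**4 - 24*z**2 - 25)) dz.
Step 2. Evaluate the standard form: now 3*z**4/4 + ∫(-5*z*log(z)) dz + ∫((7*z**3 - 2*z**2 + 7*z - 80)/(z**4 - 24*z**2 - 25)) dz.
Step 3. Integrate ∫(-5*z*log(z)) dz by parts with u = log(z), dv = (-5*z) dz, so v = -5*z**2/2 [assuming z > 0]: now 3*z**4/4 - 5*z**2*log(z)/2 + ∫(5*z/2) dz + ∫((7*z**3 - 2*z**2 + 7*z - 80)/(z**4 - 24*z**2 - 25)) dz.
Step 4. Evaluate the standard form: now 3*z**4/4 - 5*z**2*log(z)/2 + 5*z**2/4 + ∫((7*z**3 - 2*z**2 + 7*z - 80)/(z**4 - 24*z**2 - 25)) dz.
Step 5. Decompose ∫((7*z**3 - 2*z**2 + 7*z - 80)/(z**4 - 24*z**2 - 25)) dz by partial fractions, (7*z**3 - 2*z**2 + 7*z - 80)/(z**4 - 24*z**2 - 25) = 3/(z**2 + 1) + 4/(z + 5) + 3/(z - 5): now 3*z**4/4 - 5*z**2*log(z)/2 + 5*z**2/4 + ∫(3/(z - 5)) dz + ∫(4/(z + 5)) dz + ∫(3/(z**2 + 1)) dz.
Step 6. Evaluate the standard form [assuming z > 5]: now 3*z**4/4 - 5*z**2*log(z)/2 + 5*z**2/4 + 3*log(z - 5) + ∫(4/(z + 5)) dz + ∫(3/(z**2 + 1)) dz.
Step 7. Evaluate the standard form [assuming z > -5]: now 3*z**4/4 - 5*z**2*log(z)/2 + 5*z**2/4 + 3*log(z - 5) + 4*log(z + 5) + ∫(3/(z**2 + 1)) dz.
Step 8. Evaluate the standard form: now 3*z**4/4 - 5*z**2*log(z)/2 + 5*z**2/4 + 3*log(z - 5) + 4*log(z + 5) + 3*atan(z).
Answer: 3*z**4/4 - 5*z**2*log(z)/2 + 5*z**2/4 + 3*log(z - 5) + 4*log(z + 5) + 3*atan(z).


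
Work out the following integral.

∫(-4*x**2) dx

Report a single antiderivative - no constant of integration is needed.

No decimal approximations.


Answer: -4*x**3/3.


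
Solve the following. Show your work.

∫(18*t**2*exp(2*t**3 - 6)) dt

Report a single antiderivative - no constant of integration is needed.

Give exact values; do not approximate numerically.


Step 1. Substitute u = t**3 - 3, turning ∫(18*t**2*exp(2*t**3 - 6)) dt into ∫(6*exp(2*u)) du: now ∫(6*exp(2*u)) du.
Step 2. Evaluate the standard form: now 3*exp(2*u).
Step 3. Substitute back u = t**3 - 3: now 3*exp(2*t**3 - 6).
Answer: 3*exp(2*t**3 - 6).


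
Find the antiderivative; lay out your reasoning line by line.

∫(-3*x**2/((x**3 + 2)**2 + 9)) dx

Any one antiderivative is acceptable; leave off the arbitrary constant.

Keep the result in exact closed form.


Step 1. Substitute u = x**3 + 2, turning ∫(-3*x**2/((x**3 + 2)**2 + 9)) dx into ∫(-1/(u**2 + 9)) du: now ∫(-1/(u**2 + 9)) du.
Step 2. Evaluate the standard form: now -atan(u/3)/3.
Step 3. Substitute back u = x**3 + 2: now -atan(x**3/3 + 2/3)/3.
Answer: -atan(x**3/3 + 2/3)/3.


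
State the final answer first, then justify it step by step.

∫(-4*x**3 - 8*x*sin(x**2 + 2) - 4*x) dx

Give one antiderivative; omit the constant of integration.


The answer is -x**4 - 2*x**2 + 4*cos(x**2 + 2).
Step 1. Rewrite: now ∫(-4*x) dx + ∫(-4*x**3) dx + ∫(-8*x*sin(x**2 + 2)) dx.
Step 2. Substitute u = x**2 + 2, turning ∫(-8*x*sin(x**2 + 2)) dx into ∫(-4*sin(u)) du: now ∫(-4*x) dx + ∫(-4*x**3) dx + ∫(-4*sin(u)) du.
Step 3. Evaluate the standard form: now 4*cos(u) + ∫(-4*x) dx + ∫(-4*x**3) dx.
Step 4. Substitute back u = x**2 + 2: now 4*cos(x**2 + 2) + ∫(-4*x) dx + ∫(-4*x**3) dx.
Step 5. Evaluate the standard form: now -2*x**2 + 4*cos(x**2 + 2) + ∫(-4*x**3) dx.
Step 6. Evaluate the standard form: now -x**4 - 2*x**2 + 4*cos(x**2 + 2).
Answer: -x**4 - 2*x**2 + 4*cos(x**2 + 2).


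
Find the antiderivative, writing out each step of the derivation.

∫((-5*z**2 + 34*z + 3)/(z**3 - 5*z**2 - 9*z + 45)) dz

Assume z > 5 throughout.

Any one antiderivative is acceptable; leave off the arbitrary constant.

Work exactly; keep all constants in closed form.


Step 1. Decompose ∫((-5*z**2 + 34*z + 3)/(z**3 - 5*z**2 - 9*z + 45)) dz by partial fractions, (-5*z**2 + 34*z + 3)/(z**3 - 5*z**2 - 9*z + 45) = -3/(z + 3) - 5/(z - 3) + 3/(z - 5): now ∫(3/(z - 5)) dz + ∫(-5/(z - 3)) dz + ∫(-3/(z + 3)) dz.
Step 2. Evaluate the standard form [assuming z > 5]: now 3*log(z - 5) + ∫(-5/(z - 3)) dz + ∫(-3/(z + 3)) dz.
Step 3. Evaluate the standard form [assuming z > -3]: now 3*log(z - 5) - 3*log(z + 3) + ∫(-5/(z - 3)) dz.
Step 4. Evaluate the standard form [assuming z > 3]: now 3*log(z - 5) - 5*log(z - 3) - 3*log(z + 3).
Answer: 3*log(z - 5) - 5*log(z - 3) - 3*log(z + 3).


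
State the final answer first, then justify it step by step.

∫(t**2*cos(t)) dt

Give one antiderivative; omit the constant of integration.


The answer is t**2*sin(t) + 2*t*cos(t) - 2*sin(t).
Step 1. Integrate ∫(t**2*cos(t)) dt by parts with u = t**2, dv = (cos(t)) dt, so v = sin(t): now t**2*sin(t) + ∫(-2*t*sin(t)) dt.
Step 2. Integrate ∫(-2*t*sin(t)) dt by parts with u = t, dv = (-2*sin(t)) dt, so v = 2*cos(t): now t**2*sin(t) + 2*t*cos(t) + ∫(-2*cos(t)) dt.
Step 3. Evaluate the standard form: now t**2*sin(t) + 2*t*cos(t) - 2*sin(t).
Answer: t**2*sin(t) + 2*t*cos(t) - 2*sin(t).


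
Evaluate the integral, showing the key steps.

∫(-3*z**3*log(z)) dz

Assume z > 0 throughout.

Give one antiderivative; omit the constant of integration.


Step 1. Integrate ∫(-3*z**3*log(z)) dz by parts with u = log(z), dv = (-3*z**3) dz, so v = -3*z**4/4 [assuming z > 0]: now -3*z**4*log(z)/4 + ∫(3*z**3/4) dz.
Step 2. Evaluate the standard form: now -3*z**4*log(z)/4 + 3*z**4/16.
Answer: -3*z**4*log(z)/4 + 3*z**4/16.


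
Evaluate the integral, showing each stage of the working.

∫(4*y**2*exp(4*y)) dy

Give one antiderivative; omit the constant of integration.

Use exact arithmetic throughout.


Step 1. Integrate ∫(4*y**2*exp(4*y)) dy by parts with u = y**2, dv = (4*exp(4*y)) dy, so v = exp(4*y): now y**2*exp(4*y) + ∫(-2*y*exp(4*y)) dy.
Step 2. Integrate ∫(-2*y*exp(4*y)) dy by parts with u = y, dv = (-2*exp(4*y)) dy, so v = -exp(4*y)/2: now y**2*exp(4*y) - y*exp(4*y)/2 + ∫(exp(4*y)/2) dy.
Step 3. Evaluate the standard form: now y**2*exp(4*y) - y*exp(4*y)/2 + exp(4*y)/8.
Answer: y**2*exp(4*y) - y*exp(4*y)/2 + exp(4*y)/8.


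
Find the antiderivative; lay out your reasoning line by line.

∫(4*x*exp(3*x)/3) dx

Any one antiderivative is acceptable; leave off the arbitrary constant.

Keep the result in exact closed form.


Step 1. Integrate ∫(4*x*exp(3*x)/3) dx by parts with u = x, dv = (4*exp(3*x)/3) dx, so v = 4*exp(3*x)/9: now 4*x*exp(3*x)/9 + ∫(-4*exp(3*x)/9) dx.
Step 2. Evaluate the standard form: now 4*x*exp(3*x)/9 - 4*exp(3*x)/27.
Answer: 4*x*exp(3*x)/9 - 4*exp(3*x)/27.


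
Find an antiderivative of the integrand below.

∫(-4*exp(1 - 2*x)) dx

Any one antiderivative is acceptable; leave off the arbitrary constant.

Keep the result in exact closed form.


Answer: 2*exp(1 - 2*x).


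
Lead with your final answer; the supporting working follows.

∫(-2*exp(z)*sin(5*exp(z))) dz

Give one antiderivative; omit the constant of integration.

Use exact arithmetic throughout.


The answer is 2*cos(5*exp(z))/5.
Step 1. Substitute u = exp(z), turning ∫(-2*exp(z)*sin(5*exp(z))) dz into ∫(-2*sin(5*u)) du: now ∫(-2*sin(5*u)) du.
Step 2. Evaluate the standard form: now 2*cos(5*u)/5.
Step 3. Substitute back u = exp(z): now 2*cos(5*exp(z))/5.
Answer: 2*cos(5*exp(z))/5.


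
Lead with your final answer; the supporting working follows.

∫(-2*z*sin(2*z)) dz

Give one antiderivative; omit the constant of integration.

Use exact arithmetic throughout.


The answer is z*cos(2*z) - sin(2*z)/2.
Step 1. Integrate ∫(-2*z*sin(2*z)) dz by parts with u = z, dv = (-2*sin(2*z)) dz, so v = cos(2*z): now z*cos(2*z) + ∫(-cos(2*z)) dz.
Step 2. Evaluate the standard form: now z*cos(2*z) - sin(2*z)/2.
Answer: z*cos(2*z) - sin(2*z)/2.


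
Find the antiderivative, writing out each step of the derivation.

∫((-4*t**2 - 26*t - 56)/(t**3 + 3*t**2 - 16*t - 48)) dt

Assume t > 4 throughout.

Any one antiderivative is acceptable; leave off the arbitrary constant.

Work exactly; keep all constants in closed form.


Step 1. Decompose ∫((-4*t**2 - 26*t - 56)/(t**3 + 3*t**2 - 16*t - 48)) dt by partial fractions, (-4*t**2 - 26*t - 56)/(t**3 + 3*t**2 - 16*t - 48) = -2/(t + 4) + 2/(t + 3) - 4/(t - 4): now ∫(-4/(t - 4)) dt + ∫(2/(t + 3)) dt + ∫(-2/(t + 4)) dt.
Step 2. Evaluate the standard form [assuming t > 4]: now -4*log(t - 4) + ∫(2/(t + 3)) dt + ∫(-2/(t + 4)) dt.
Step 3. Evaluate the standard form [assuming t > -3]: now -4*log(t - 4) + 2*log(t + 3) + ∫(-2/(t + 4)) dt.
Step 4. Evaluate the standard form [assuming t > -4]: now -4*log(t - 4) + 2*log(t + 3) - 2*log(t + 4).
Answer: -4*log(t - 4) + 2*log(t + 3) - 2*log(t + 4).
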